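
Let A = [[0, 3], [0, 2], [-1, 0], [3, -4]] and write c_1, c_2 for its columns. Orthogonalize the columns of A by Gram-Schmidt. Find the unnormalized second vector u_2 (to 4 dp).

c_1 = (0, 0, -1, 3); ‖c_1‖ = 3.1623, so q_1 = (0.0000, 0.0000, -0.3162, 0.9487).
q_1·c_2 = 0.0000·3 + 0.0000·2 + (-0.3162)·0 + 0.9487·(-4) = -3.7947.
u_2 = c_2 + 3.7947·q_1 = (3.0000, 2.0000, -1.2000, -0.4000).

u_2 = (3.0000, 2.0000, -1.2000, -0.4000)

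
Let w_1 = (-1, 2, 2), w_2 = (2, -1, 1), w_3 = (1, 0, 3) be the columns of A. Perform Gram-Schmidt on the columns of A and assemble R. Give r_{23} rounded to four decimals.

r_{23} = 2.5927

w_1 = (-1, 2, 2); ‖w_1‖ = 3.0000, so q_1 = (-0.3333, 0.6667, 0.6667).
q_1·w_2 = (-0.3333)·2 + 0.6667·(-1) + 0.6667·1 = -0.6667.
u_2 = w_2 + 0.6667·q_1 = (1.7778, -0.5556, 1.4444).
‖u_2‖ = 2.3570, so q_2 = (0.7542, -0.2357, 0.6128).
r_{23} = q_2·w_3 = 2.5927.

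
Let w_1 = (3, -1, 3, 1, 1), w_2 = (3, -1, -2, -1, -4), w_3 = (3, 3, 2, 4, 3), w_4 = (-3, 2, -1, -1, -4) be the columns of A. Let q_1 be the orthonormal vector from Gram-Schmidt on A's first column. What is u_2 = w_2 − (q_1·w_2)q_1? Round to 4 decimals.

w_1 = (3, -1, 3, 1, 1); ‖w_1‖ = 4.5826, so q_1 = (0.6547, -0.2182, 0.6547, 0.2182, 0.2182).
q_1·w_2 = 0.6547·3 + (-0.2182)·(-1) + 0.6547·(-2) + 0.2182·(-1) + 0.2182·(-4) = -0.2182.
u_2 = w_2 + 0.2182·q_1 = (3.1429, -1.0476, -1.8571, -0.9524, -3.9524).

u_2 = (3.1429, -1.0476, -1.8571, -0.9524, -3.9524)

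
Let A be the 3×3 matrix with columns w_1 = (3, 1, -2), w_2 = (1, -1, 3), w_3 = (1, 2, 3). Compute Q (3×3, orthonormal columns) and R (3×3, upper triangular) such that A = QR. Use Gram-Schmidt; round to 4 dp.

Q = [[0.8018, 0.5915, -0.0851], [0.2673, -0.2275, 0.9364], [-0.5345, 0.7735, 0.3405]], R = [[3.7417, -1.0690, -0.2673], [0.0000, 3.1396, 2.4571], [0.0000, 0.0000, 2.8091]]

w_1 = (3, 1, -2); ‖w_1‖ = 3.7417, so q_1 = (0.8018, 0.2673, -0.5345).
q_1·w_2 = 0.8018·1 + 0.2673·(-1) + (-0.5345)·3 = -1.0690.
u_2 = w_2 + 1.0690·q_1 = (1.8571, -0.7143, 2.4286).
‖u_2‖ = 3.1396, so q_2 = (0.5915, -0.2275, 0.7735).
q_1·w_3 = 0.8018·1 + 0.2673·2 + (-0.5345)·3 = -0.2673; q_2·w_3 = 0.5915·1 + (-0.2275)·2 + 0.7735·3 = 2.4571.
u_3 = w_3 + 0.2673·q_1 − 2.4571·q_2 = (-0.2391, 2.6304, 0.9565).
‖u_3‖ = 2.8091, so q_3 = (-0.0851, 0.9364, 0.3405).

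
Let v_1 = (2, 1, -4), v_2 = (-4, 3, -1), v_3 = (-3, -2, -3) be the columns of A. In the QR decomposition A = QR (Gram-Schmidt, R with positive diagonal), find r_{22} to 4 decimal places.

e_1 = v_1/‖v_1‖ = (2, 1, -4)/4.5826 = (0.4364, 0.2182, -0.8729).
r_{12} = e_1·v_2 = -0.2182.
u_2 = v_2 + 0.2182·e_1 = (-3.9048, 3.0476, -1.1905).
r_{22} = ‖u_2‖ = 5.0943.

r_{22} = 5.0943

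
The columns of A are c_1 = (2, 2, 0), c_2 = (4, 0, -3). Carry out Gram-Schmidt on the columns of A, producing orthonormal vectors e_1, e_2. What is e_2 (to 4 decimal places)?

e_2 = (0.4851, -0.4851, -0.7276)

c_1 = (2, 2, 0); ‖c_1‖ = 2.8284, so e_1 = (0.7071, 0.7071, 0.0000).
e_1·c_2 = 0.7071·4 + 0.7071·0 + 0.0000·(-3) = 2.8284.
u_2 = c_2 − 2.8284·e_1 = (2.0000, -2.0000, -3.0000).
‖u_2‖ = 4.1231, so e_2 = (0.4851, -0.4851, -0.7276).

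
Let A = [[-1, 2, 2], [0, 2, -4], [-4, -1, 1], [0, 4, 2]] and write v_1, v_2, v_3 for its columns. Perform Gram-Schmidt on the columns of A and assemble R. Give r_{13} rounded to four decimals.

r_{13} = -1.4552

v_1 = (-1, 0, -4, 0); ‖v_1‖ = 4.1231, so e_1 = (-0.2425, 0.0000, -0.9701, 0.0000).
r_{13} = e_1·v_3 = -1.4552.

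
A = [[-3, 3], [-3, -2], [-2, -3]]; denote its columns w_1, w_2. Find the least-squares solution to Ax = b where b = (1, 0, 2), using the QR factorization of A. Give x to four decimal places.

w_1 = (-3, -3, -2); ‖w_1‖ = 4.6904, so q_1 = (-0.6396, -0.6396, -0.4264).
q_1·w_2 = (-0.6396)·3 + (-0.6396)·(-2) + (-0.4264)·(-3) = 0.6396.
u_2 = w_2 − 0.6396·q_1 = (3.4091, -1.5909, -2.7273).
‖u_2‖ = 4.6466, so q_2 = (0.7337, -0.3424, -0.5869).
Qᵀb = (-1.4924, -0.4402).
Back-substitute: x_2 = -0.4402/4.6466 = -0.0947.
x_1 = (-1.4924 − 0.6396·(-0.0947))/4.6904 = -0.3053.

x = (-0.3053, -0.0947)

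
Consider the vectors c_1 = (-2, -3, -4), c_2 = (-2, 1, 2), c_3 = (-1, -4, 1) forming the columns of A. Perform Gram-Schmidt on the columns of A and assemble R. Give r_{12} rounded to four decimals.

r_{12} = -1.2999

q_1 = c_1/‖c_1‖ = (-2, -3, -4)/5.3852 = (-0.3714, -0.5571, -0.7428).
r_{12} = q_1·c_2 = -1.2999.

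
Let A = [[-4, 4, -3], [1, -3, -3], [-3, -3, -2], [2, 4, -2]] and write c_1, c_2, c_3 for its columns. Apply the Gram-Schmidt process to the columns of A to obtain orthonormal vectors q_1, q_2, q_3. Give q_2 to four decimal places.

c_1 = (-4, 1, -3, 2); ‖c_1‖ = 5.4772, so q_1 = (-0.7303, 0.1826, -0.5477, 0.3651).
q_1·c_2 = (-0.7303)·4 + 0.1826·(-3) + (-0.5477)·(-3) + 0.3651·4 = -0.3651.
u_2 = c_2 + 0.3651·q_1 = (3.7333, -2.9333, -3.2000, 4.1333).
‖u_2‖ = 7.0616, so q_2 = (0.5287, -0.4154, -0.4532, 0.5853).

q_2 = (0.5287, -0.4154, -0.4532, 0.5853)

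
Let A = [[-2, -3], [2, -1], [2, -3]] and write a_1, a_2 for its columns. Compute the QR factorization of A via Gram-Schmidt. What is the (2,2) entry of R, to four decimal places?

r_{22} = 4.3205

q_1 = a_1/‖a_1‖ = (-2, 2, 2)/3.4641 = (-0.5774, 0.5774, 0.5774).
r_{12} = q_1·a_2 = -0.5774.
u_2 = a_2 + 0.5774·q_1 = (-3.3333, -0.6667, -2.6667).
r_{22} = ‖u_2‖ = 4.3205.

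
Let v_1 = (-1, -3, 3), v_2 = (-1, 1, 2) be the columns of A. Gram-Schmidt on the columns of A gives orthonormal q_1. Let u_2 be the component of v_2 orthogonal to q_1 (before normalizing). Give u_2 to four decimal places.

u_2 = (-0.7895, 1.6316, 1.3684)

q_1 = v_1/‖v_1‖ = (-1, -3, 3)/4.3589 = (-0.2294, -0.6882, 0.6882).
r_{12} = q_1·v_2 = 0.9177.
u_2 = v_2 − 0.9177·q_1 = (-0.7895, 1.6316, 1.3684).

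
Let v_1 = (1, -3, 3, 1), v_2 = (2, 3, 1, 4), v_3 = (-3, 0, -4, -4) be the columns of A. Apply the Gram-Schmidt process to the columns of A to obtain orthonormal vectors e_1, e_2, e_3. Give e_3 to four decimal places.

e_1 = v_1/‖v_1‖ = (1, -3, 3, 1)/4.4721 = (0.2236, -0.6708, 0.6708, 0.2236).
r_{12} = e_1·v_2 = 0.0000.
u_2 = v_2 + 0.0000·e_1 = (2.0000, 3.0000, 1.0000, 4.0000).
‖u_2‖ = 5.4772, so e_2 = (0.3651, 0.5477, 0.1826, 0.7303).
r_{13} = e_1·v_3 = -4.2485; r_{23} = e_2·v_3 = -4.7469.
u_3 = v_3 + 4.2485·e_1 + 4.7469·e_2 = (-0.3167, -0.2500, -0.2833, 0.4167).
‖u_3‖ = 0.6455, so e_3 = (-0.4906, -0.3873, -0.4389, 0.6455).

e_3 = (-0.4906, -0.3873, -0.4389, 0.6455)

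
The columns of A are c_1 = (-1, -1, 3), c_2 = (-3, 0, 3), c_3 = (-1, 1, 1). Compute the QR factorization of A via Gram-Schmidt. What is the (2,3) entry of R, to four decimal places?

c_1 = (-1, -1, 3); ‖c_1‖ = 3.3166, so e_1 = (-0.3015, -0.3015, 0.9045).
e_1·c_2 = (-0.3015)·(-3) + (-0.3015)·0 + 0.9045·3 = 3.6181.
u_2 = c_2 − 3.6181·e_1 = (-1.9091, 1.0909, -0.2727).
‖u_2‖ = 2.2156, so e_2 = (-0.8616, 0.4924, -0.1231).
r_{23} = e_2·c_3 = 1.2309.

r_{23} = 1.2309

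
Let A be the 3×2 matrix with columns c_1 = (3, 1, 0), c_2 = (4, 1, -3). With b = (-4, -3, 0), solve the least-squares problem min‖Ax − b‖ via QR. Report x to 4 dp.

e_1 = c_1/‖c_1‖ = (3, 1, 0)/3.1623 = (0.9487, 0.3162, 0.0000).
r_{12} = e_1·c_2 = 4.1110.
u_2 = c_2 − 4.1110·e_1 = (0.1000, -0.3000, -3.0000).
‖u_2‖ = 3.0166, so e_2 = (0.0331, -0.0994, -0.9945).
Qᵀb = (-4.7434, 0.1657).
Back-substitute: x_2 = 0.1657/3.0166 = 0.0549.
x_1 = (-4.7434 − 4.1110·0.0549)/3.1623 = -1.5714.

x = (-1.5714, 0.0549)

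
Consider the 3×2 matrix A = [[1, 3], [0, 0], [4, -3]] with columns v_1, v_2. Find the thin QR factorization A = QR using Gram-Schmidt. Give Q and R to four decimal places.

Q = [[0.2425, 0.9701], [0.0000, 0.0000], [0.9701, -0.2425]], R = [[4.1231, -2.1828], [0.0000, 3.6380]]

v_1 = (1, 0, 4); ‖v_1‖ = 4.1231, so e_1 = (0.2425, 0.0000, 0.9701).
e_1·v_2 = 0.2425·3 + 0.0000·0 + 0.9701·(-3) = -2.1828.
u_2 = v_2 + 2.1828·e_1 = (3.5294, 0.0000, -0.8824).
‖u_2‖ = 3.6380, so e_2 = (0.9701, 0.0000, -0.2425).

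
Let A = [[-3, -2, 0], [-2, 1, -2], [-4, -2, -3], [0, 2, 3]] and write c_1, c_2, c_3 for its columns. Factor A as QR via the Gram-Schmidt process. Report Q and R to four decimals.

c_1 = (-3, -2, -4, 0); ‖c_1‖ = 5.3852, so q_1 = (-0.5571, -0.3714, -0.7428, 0.0000).
q_1·c_2 = (-0.5571)·(-2) + (-0.3714)·1 + (-0.7428)·(-2) + 0.0000·2 = 2.2283.
u_2 = c_2 − 2.2283·q_1 = (-0.7586, 1.8276, -0.3448, 2.0000).
‖u_2‖ = 2.8345, so q_2 = (-0.2676, 0.6448, -0.1217, 0.7056).
q_1·c_3 = (-0.5571)·0 + (-0.3714)·(-2) + (-0.7428)·(-3) + 0.0000·3 = 2.9711; q_2·c_3 = (-0.2676)·0 + 0.6448·(-2) + (-0.1217)·(-3) + 0.7056·3 = 1.1922.
u_3 = c_3 − 2.9711·q_1 − 1.1922·q_2 = (1.9742, -1.6652, -0.6481, 2.1588).
‖u_3‖ = 3.4280, so q_3 = (0.5759, -0.4858, -0.1891, 0.6298).

Q = [[-0.5571, -0.2676, 0.5759], [-0.3714, 0.6448, -0.4858], [-0.7428, -0.1217, -0.1891], [0.0000, 0.7056, 0.6298]], R = [[5.3852, 2.2283, 2.9711], [0.0000, 2.8345, 1.1922], [0.0000, 0.0000, 3.4280]]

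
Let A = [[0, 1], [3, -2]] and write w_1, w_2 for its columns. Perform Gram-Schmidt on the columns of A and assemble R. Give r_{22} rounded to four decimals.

r_{22} = 1.0000

q_1 = w_1/‖w_1‖ = (0, 3)/3.0000 = (0.0000, 1.0000).
r_{12} = q_1·w_2 = -2.0000.
u_2 = w_2 + 2.0000·q_1 = (1.0000, 0.0000).
r_{22} = ‖u_2‖ = 1.0000.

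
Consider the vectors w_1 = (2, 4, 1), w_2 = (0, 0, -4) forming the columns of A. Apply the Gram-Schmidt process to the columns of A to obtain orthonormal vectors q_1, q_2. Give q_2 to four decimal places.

q_2 = (0.0976, 0.1952, -0.9759)

w_1 = (2, 4, 1); ‖w_1‖ = 4.5826, so q_1 = (0.4364, 0.8729, 0.2182).
q_1·w_2 = 0.4364·0 + 0.8729·0 + 0.2182·(-4) = -0.8729.
u_2 = w_2 + 0.8729·q_1 = (0.3810, 0.7619, -3.8095).
‖u_2‖ = 3.9036, so q_2 = (0.0976, 0.1952, -0.9759).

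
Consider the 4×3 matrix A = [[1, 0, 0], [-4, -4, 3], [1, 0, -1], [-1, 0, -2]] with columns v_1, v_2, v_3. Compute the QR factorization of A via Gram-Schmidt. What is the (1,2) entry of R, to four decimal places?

r_{12} = 3.6707

v_1 = (1, -4, 1, -1); ‖v_1‖ = 4.3589, so q_1 = (0.2294, -0.9177, 0.2294, -0.2294).
r_{12} = q_1·v_2 = 3.6707.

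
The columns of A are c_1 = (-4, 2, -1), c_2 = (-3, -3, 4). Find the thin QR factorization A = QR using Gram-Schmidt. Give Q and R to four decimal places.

Q = [[-0.8729, -0.4504], [0.4364, -0.5487], [-0.2182, 0.7043]], R = [[4.5826, 0.4364], [0.0000, 5.8146]]

c_1 = (-4, 2, -1); ‖c_1‖ = 4.5826, so q_1 = (-0.8729, 0.4364, -0.2182).
q_1·c_2 = (-0.8729)·(-3) + 0.4364·(-3) + (-0.2182)·4 = 0.4364.
u_2 = c_2 − 0.4364·q_1 = (-2.6190, -3.1905, 4.0952).
‖u_2‖ = 5.8146, so q_2 = (-0.4504, -0.5487, 0.7043).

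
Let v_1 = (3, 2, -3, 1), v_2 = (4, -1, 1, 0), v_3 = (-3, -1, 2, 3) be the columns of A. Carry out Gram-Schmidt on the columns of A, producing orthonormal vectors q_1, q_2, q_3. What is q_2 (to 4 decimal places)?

q_2 = (0.7749, -0.4038, 0.4802, -0.0764)

v_1 = (3, 2, -3, 1); ‖v_1‖ = 4.7958, so q_1 = (0.6255, 0.4170, -0.6255, 0.2085).
q_1·v_2 = 0.6255·4 + 0.4170·(-1) + (-0.6255)·1 + 0.2085·0 = 1.4596.
u_2 = v_2 − 1.4596·q_1 = (3.0870, -1.6087, 1.9130, -0.3043).
‖u_2‖ = 3.9837, so q_2 = (0.7749, -0.4038, 0.4802, -0.0764).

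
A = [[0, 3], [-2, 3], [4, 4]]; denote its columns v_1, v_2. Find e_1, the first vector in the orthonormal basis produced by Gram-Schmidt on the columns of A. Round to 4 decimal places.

v_1 = (0, -2, 4); ‖v_1‖ = 4.4721, so e_1 = (0.0000, -0.4472, 0.8944).

e_1 = (0.0000, -0.4472, 0.8944)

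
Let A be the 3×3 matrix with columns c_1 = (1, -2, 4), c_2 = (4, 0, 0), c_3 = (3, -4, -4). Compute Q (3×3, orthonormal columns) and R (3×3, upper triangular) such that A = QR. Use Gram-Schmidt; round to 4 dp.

Q = [[0.2182, 0.9759, 0.0000], [-0.4364, 0.0976, -0.8944], [0.8729, -0.1952, -0.4472]], R = [[4.5826, 0.8729, -1.0911], [0.0000, 3.9036, 3.3181], [0.0000, 0.0000, 5.3666]]

c_1 = (1, -2, 4); ‖c_1‖ = 4.5826, so q_1 = (0.2182, -0.4364, 0.8729).
q_1·c_2 = 0.2182·4 + (-0.4364)·0 + 0.8729·0 = 0.8729.
u_2 = c_2 − 0.8729·q_1 = (3.8095, 0.3810, -0.7619).
‖u_2‖ = 3.9036, so q_2 = (0.9759, 0.0976, -0.1952).
q_1·c_3 = 0.2182·3 + (-0.4364)·(-4) + 0.8729·(-4) = -1.0911; q_2·c_3 = 0.9759·3 + 0.0976·(-4) + (-0.1952)·(-4) = 3.3181.
u_3 = c_3 + 1.0911·q_1 − 3.3181·q_2 = (0.0000, -4.8000, -2.4000).
‖u_3‖ = 5.3666, so q_3 = (0.0000, -0.8944, -0.4472).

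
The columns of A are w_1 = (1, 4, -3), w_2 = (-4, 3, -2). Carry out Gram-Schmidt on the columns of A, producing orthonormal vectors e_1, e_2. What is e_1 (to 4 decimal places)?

e_1 = (0.1961, 0.7845, -0.5883)

w_1 = (1, 4, -3); ‖w_1‖ = 5.0990, so e_1 = (0.1961, 0.7845, -0.5883).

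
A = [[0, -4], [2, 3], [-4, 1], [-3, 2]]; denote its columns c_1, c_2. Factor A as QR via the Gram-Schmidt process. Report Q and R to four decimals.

Q = [[0.0000, -0.7371], [0.3714, 0.6037], [-0.7428, 0.0826], [-0.5571, 0.2923]], R = [[5.3852, -0.7428], [0.0000, 5.4266]]

e_1 = c_1/‖c_1‖ = (0, 2, -4, -3)/5.3852 = (0.0000, 0.3714, -0.7428, -0.5571).
r_{12} = e_1·c_2 = -0.7428.
u_2 = c_2 + 0.7428·e_1 = (-4.0000, 3.2759, 0.4483, 1.5862).
‖u_2‖ = 5.4266, so e_2 = (-0.7371, 0.6037, 0.0826, 0.2923).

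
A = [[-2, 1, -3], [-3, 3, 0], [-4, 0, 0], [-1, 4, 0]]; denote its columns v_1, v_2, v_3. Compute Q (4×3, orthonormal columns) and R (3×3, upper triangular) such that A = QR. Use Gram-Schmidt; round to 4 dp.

Q = [[-0.3651, 0.0000, -0.9309], [-0.5477, 0.3487, 0.2148], [-0.7303, -0.4650, 0.2864], [-0.1826, 0.8137, 0.0716]], R = [[5.4772, -2.7386, 1.0954], [0.0000, 4.3012, 0.0000], [0.0000, 0.0000, 2.7928]]

q_1 = v_1/‖v_1‖ = (-2, -3, -4, -1)/5.4772 = (-0.3651, -0.5477, -0.7303, -0.1826).
r_{12} = q_1·v_2 = -2.7386.
u_2 = v_2 + 2.7386·q_1 = (0.0000, 1.5000, -2.0000, 3.5000).
‖u_2‖ = 4.3012, so q_2 = (0.0000, 0.3487, -0.4650, 0.8137).
r_{13} = q_1·v_3 = 1.0954; r_{23} = q_2·v_3 = 0.0000.
u_3 = v_3 − 1.0954·q_1 + 0.0000·q_2 = (-2.6000, 0.6000, 0.8000, 0.2000).
‖u_3‖ = 2.7928, so q_3 = (-0.9309, 0.2148, 0.2864, 0.0716).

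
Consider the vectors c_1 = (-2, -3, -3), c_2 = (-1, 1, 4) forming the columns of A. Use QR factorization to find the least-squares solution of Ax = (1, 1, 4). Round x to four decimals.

c_1 = (-2, -3, -3); ‖c_1‖ = 4.6904, so e_1 = (-0.4264, -0.6396, -0.6396).
e_1·c_2 = (-0.4264)·(-1) + (-0.6396)·1 + (-0.6396)·4 = -2.7716.
u_2 = c_2 + 2.7716·e_1 = (-2.1818, -0.7727, 2.2273).
‖u_2‖ = 3.2122, so e_2 = (-0.6792, -0.2406, 0.6934).
Qᵀb = (-3.6244, 1.8537).
Back-substitute: x_2 = 1.8537/3.2122 = 0.5771.
x_1 = (-3.6244 + 2.7716·0.5771)/4.6904 = -0.4317.

x = (-0.4317, 0.5771)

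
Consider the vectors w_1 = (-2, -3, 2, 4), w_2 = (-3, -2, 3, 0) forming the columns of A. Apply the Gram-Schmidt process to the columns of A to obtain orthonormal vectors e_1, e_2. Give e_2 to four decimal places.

e_1 = w_1/‖w_1‖ = (-2, -3, 2, 4)/5.7446 = (-0.3482, -0.5222, 0.3482, 0.6963).
r_{12} = e_1·w_2 = 3.1334.
u_2 = w_2 − 3.1334·e_1 = (-1.9091, -0.3636, 1.9091, -2.1818).
‖u_2‖ = 3.4902, so e_2 = (-0.5470, -0.1042, 0.5470, -0.6251).

e_2 = (-0.5470, -0.1042, 0.5470, -0.6251)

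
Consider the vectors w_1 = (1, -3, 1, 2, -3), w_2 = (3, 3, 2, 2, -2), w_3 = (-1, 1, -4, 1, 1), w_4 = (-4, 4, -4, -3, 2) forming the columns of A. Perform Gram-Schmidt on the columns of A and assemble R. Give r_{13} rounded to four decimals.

r_{13} = -1.8371

w_1 = (1, -3, 1, 2, -3); ‖w_1‖ = 4.8990, so e_1 = (0.2041, -0.6124, 0.2041, 0.4082, -0.6124).
r_{13} = e_1·w_3 = -1.8371.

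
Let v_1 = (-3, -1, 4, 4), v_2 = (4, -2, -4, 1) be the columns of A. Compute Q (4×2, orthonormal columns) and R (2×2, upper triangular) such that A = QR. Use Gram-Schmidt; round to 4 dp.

Q = [[-0.4629, 0.4812], [-0.1543, -0.5000], [0.6172, -0.3774], [0.6172, 0.6132]], R = [[6.4807, -3.3947], [0.0000, 5.0474]]

q_1 = v_1/‖v_1‖ = (-3, -1, 4, 4)/6.4807 = (-0.4629, -0.1543, 0.6172, 0.6172).
r_{12} = q_1·v_2 = -3.3947.
u_2 = v_2 + 3.3947·q_1 = (2.4286, -2.5238, -1.9048, 3.0952).
‖u_2‖ = 5.0474, so q_2 = (0.4812, -0.5000, -0.3774, 0.6132).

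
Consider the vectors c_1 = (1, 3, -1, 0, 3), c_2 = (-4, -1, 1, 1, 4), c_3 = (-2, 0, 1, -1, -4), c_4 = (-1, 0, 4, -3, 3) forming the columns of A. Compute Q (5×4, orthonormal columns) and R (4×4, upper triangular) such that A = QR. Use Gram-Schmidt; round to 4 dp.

c_1 = (1, 3, -1, 0, 3); ‖c_1‖ = 4.4721, so q_1 = (0.2236, 0.6708, -0.2236, 0.0000, 0.6708).
q_1·c_2 = 0.2236·(-4) + 0.6708·(-1) + (-0.2236)·1 + 0.0000·1 + 0.6708·4 = 0.8944.
u_2 = c_2 − 0.8944·q_1 = (-4.2000, -1.6000, 1.2000, 1.0000, 3.4000).
‖u_2‖ = 5.8481, so q_2 = (-0.7182, -0.2736, 0.2052, 0.1710, 0.5814).
q_1·c_3 = 0.2236·(-2) + 0.6708·0 + (-0.2236)·1 + 0.0000·(-1) + 0.6708·(-4) = -3.3541; q_2·c_3 = (-0.7182)·(-2) + (-0.2736)·0 + 0.2052·1 + 0.1710·(-1) + 0.5814·(-4) = -0.8550.
u_3 = c_3 + 3.3541·q_1 + 0.8550·q_2 = (-1.8640, 2.0161, 0.4254, -0.8538, -1.2529).
‖u_3‖ = 3.1653, so q_3 = (-0.5889, 0.6369, 0.1344, -0.2697, -0.3958).
q_1·c_4 = 0.2236·(-1) + 0.6708·0 + (-0.2236)·4 + 0.0000·(-3) + 0.6708·3 = 0.8944; q_2·c_4 = (-0.7182)·(-1) + (-0.2736)·0 + 0.2052·4 + 0.1710·(-3) + 0.5814·3 = 2.7701; q_3·c_4 = (-0.5889)·(-1) + 0.6369·0 + 0.1344·4 + (-0.2697)·(-3) + (-0.3958)·3 = 0.7482.
u_4 = c_4 − 0.8944·q_1 − 2.7701·q_2 − 0.7482·q_3 = (1.2301, -0.3187, 3.5310, -3.2719, 1.0857).
‖u_4‖ = 5.0957, so q_4 = (0.2414, -0.0625, 0.6929, -0.6421, 0.2131).

Q = [[0.2236, -0.7182, -0.5889, 0.2414], [0.6708, -0.2736, 0.6369, -0.0625], [-0.2236, 0.2052, 0.1344, 0.6929], [0.0000, 0.1710, -0.2697, -0.6421], [0.6708, 0.5814, -0.3958, 0.2131]], R = [[4.4721, 0.8944, -3.3541, 0.8944], [0.0000, 5.8481, -0.8550, 2.7701], [0.0000, 0.0000, 3.1653, 0.7482], [0.0000, 0.0000, 0.0000, 5.0957]]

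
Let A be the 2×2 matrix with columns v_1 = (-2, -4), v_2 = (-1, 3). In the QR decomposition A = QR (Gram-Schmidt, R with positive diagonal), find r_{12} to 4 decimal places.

r_{12} = -2.2361

e_1 = v_1/‖v_1‖ = (-2, -4)/4.4721 = (-0.4472, -0.8944).
r_{12} = e_1·v_2 = -2.2361.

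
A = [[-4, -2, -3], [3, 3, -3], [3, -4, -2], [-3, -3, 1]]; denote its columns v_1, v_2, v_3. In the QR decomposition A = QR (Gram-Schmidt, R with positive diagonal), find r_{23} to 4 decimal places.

r_{23} = 0.6837

v_1 = (-4, 3, 3, -3); ‖v_1‖ = 6.5574, so e_1 = (-0.6100, 0.4575, 0.4575, -0.4575).
e_1·v_2 = (-0.6100)·(-2) + 0.4575·3 + 0.4575·(-4) + (-0.4575)·(-3) = 2.1350.
u_2 = v_2 − 2.1350·e_1 = (-0.6977, 2.0233, -4.9767, -2.0233).
‖u_2‖ = 5.7829, so e_2 = (-0.1206, 0.3499, -0.8606, -0.3499).
r_{23} = e_2·v_3 = 0.6837.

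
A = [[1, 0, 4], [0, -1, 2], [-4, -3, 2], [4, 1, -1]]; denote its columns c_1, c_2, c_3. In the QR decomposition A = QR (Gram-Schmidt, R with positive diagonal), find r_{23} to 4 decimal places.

e_1 = c_1/‖c_1‖ = (1, 0, -4, 4)/5.7446 = (0.1741, 0.0000, -0.6963, 0.6963).
r_{12} = e_1·c_2 = 2.7852.
u_2 = c_2 − 2.7852·e_1 = (-0.4848, -1.0000, -1.0606, -0.9394).
‖u_2‖ = 1.8007, so e_2 = (-0.2693, -0.5553, -0.5890, -0.5217).
r_{23} = e_2·c_3 = -2.8441.

r_{23} = -2.8441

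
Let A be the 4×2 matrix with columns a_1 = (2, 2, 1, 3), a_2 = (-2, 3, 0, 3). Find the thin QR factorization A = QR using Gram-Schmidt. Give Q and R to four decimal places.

Q = [[0.4714, -0.8244], [0.4714, 0.4548], [0.2357, -0.1563], [0.7071, 0.2985]], R = [[4.2426, 2.5927], [0.0000, 3.9087]]

q_1 = a_1/‖a_1‖ = (2, 2, 1, 3)/4.2426 = (0.4714, 0.4714, 0.2357, 0.7071).
r_{12} = q_1·a_2 = 2.5927.
u_2 = a_2 − 2.5927·q_1 = (-3.2222, 1.7778, -0.6111, 1.1667).
‖u_2‖ = 3.9087, so q_2 = (-0.8244, 0.4548, -0.1563, 0.2985).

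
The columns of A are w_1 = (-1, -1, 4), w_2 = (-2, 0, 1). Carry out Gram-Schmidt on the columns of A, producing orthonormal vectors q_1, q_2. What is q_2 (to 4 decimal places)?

q_2 = (-0.9623, 0.1925, -0.1925)

q_1 = w_1/‖w_1‖ = (-1, -1, 4)/4.2426 = (-0.2357, -0.2357, 0.9428).
r_{12} = q_1·w_2 = 1.4142.
u_2 = w_2 − 1.4142·q_1 = (-1.6667, 0.3333, -0.3333).
‖u_2‖ = 1.7321, so q_2 = (-0.9623, 0.1925, -0.1925).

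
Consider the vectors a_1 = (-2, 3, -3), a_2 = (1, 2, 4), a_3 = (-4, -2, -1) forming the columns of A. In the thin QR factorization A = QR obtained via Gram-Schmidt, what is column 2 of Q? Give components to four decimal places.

q_1 = a_1/‖a_1‖ = (-2, 3, -3)/4.6904 = (-0.4264, 0.6396, -0.6396).
r_{12} = q_1·a_2 = -1.7056.
u_2 = a_2 + 1.7056·q_1 = (0.2727, 3.0909, 2.9091).
‖u_2‖ = 4.2533, so q_2 = (0.0641, 0.7267, 0.6840).

q_2 = (0.0641, 0.7267, 0.6840)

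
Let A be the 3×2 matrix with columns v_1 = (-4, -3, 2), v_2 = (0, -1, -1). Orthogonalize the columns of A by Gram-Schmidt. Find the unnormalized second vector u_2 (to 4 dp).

u_2 = (0.1379, -0.8966, -1.0690)

e_1 = v_1/‖v_1‖ = (-4, -3, 2)/5.3852 = (-0.7428, -0.5571, 0.3714).
r_{12} = e_1·v_2 = 0.1857.
u_2 = v_2 − 0.1857·e_1 = (0.1379, -0.8966, -1.0690).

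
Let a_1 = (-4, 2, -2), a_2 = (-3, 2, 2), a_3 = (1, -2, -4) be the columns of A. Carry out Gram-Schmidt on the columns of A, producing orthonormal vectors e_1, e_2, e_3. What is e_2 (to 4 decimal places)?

a_1 = (-4, 2, -2); ‖a_1‖ = 4.8990, so e_1 = (-0.8165, 0.4082, -0.4082).
e_1·a_2 = (-0.8165)·(-3) + 0.4082·2 + (-0.4082)·2 = 2.4495.
u_2 = a_2 − 2.4495·e_1 = (-1.0000, 1.0000, 3.0000).
‖u_2‖ = 3.3166, so e_2 = (-0.3015, 0.3015, 0.9045).

e_2 = (-0.3015, 0.3015, 0.9045)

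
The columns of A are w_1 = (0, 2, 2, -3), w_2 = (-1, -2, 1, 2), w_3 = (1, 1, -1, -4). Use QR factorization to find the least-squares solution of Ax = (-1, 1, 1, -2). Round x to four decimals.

w_1 = (0, 2, 2, -3); ‖w_1‖ = 4.1231, so q_1 = (0.0000, 0.4851, 0.4851, -0.7276).
q_1·w_2 = 0.0000·(-1) + 0.4851·(-2) + 0.4851·1 + (-0.7276)·2 = -1.9403.
u_2 = w_2 + 1.9403·q_1 = (-1.0000, -1.0588, 1.9412, 0.5882).
‖u_2‖ = 2.4971, so q_2 = (-0.4005, -0.4240, 0.7774, 0.2356).
q_1·w_3 = 0.0000·1 + 0.4851·1 + 0.4851·(-1) + (-0.7276)·(-4) = 2.9104; q_2·w_3 = (-0.4005)·1 + (-0.4240)·1 + 0.7774·(-1) + 0.2356·(-4) = -2.5442.
u_3 = w_3 − 2.9104·q_1 + 2.5442·q_2 = (-0.0189, -1.4906, -0.4340, -1.2830).
‖u_3‖ = 2.0141, so q_3 = (-0.0094, -0.7401, -0.2155, -0.6370).
Qᵀb = (2.4254, 0.2827, 0.3279).
Back-substitute: x_3 = 0.3279/2.0141 = 0.1628.
x_2 = (0.2827 + 2.5442·0.1628)/2.4971 = 0.2791.
x_1 = (2.4254 + 1.9403·0.2791 − 2.9104·0.1628)/4.1231 = 0.6047.

x = (0.6047, 0.2791, 0.1628)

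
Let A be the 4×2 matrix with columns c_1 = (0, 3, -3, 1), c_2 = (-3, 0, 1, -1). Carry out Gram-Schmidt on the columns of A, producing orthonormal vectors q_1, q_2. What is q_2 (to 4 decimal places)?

q_1 = c_1/‖c_1‖ = (0, 3, -3, 1)/4.3589 = (0.0000, 0.6882, -0.6882, 0.2294).
r_{12} = q_1·c_2 = -0.9177.
u_2 = c_2 + 0.9177·q_1 = (-3.0000, 0.6316, 0.3684, -0.7895).
‖u_2‖ = 3.1871, so q_2 = (-0.9413, 0.1982, 0.1156, -0.2477).

q_2 = (-0.9413, 0.1982, 0.1156, -0.2477)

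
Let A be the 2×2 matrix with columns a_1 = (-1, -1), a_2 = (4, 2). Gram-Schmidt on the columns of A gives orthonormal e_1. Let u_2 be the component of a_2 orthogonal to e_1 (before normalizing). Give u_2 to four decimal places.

a_1 = (-1, -1); ‖a_1‖ = 1.4142, so e_1 = (-0.7071, -0.7071).
e_1·a_2 = (-0.7071)·4 + (-0.7071)·2 = -4.2426.
u_2 = a_2 + 4.2426·e_1 = (1.0000, -1.0000).

u_2 = (1.0000, -1.0000)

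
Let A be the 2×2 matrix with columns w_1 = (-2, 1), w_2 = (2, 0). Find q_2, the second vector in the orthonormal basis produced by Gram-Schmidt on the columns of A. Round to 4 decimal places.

w_1 = (-2, 1); ‖w_1‖ = 2.2361, so q_1 = (-0.8944, 0.4472).
q_1·w_2 = (-0.8944)·2 + 0.4472·0 = -1.7889.
u_2 = w_2 + 1.7889·q_1 = (0.4000, 0.8000).
‖u_2‖ = 0.8944, so q_2 = (0.4472, 0.8944).

q_2 = (0.4472, 0.8944)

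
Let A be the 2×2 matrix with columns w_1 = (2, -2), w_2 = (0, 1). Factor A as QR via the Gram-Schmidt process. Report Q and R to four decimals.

Q = [[0.7071, 0.7071], [-0.7071, 0.7071]], R = [[2.8284, -0.7071], [0.0000, 0.7071]]

w_1 = (2, -2); ‖w_1‖ = 2.8284, so q_1 = (0.7071, -0.7071).
q_1·w_2 = 0.7071·0 + (-0.7071)·1 = -0.7071.
u_2 = w_2 + 0.7071·q_1 = (0.5000, 0.5000).
‖u_2‖ = 0.7071, so q_2 = (0.7071, 0.7071).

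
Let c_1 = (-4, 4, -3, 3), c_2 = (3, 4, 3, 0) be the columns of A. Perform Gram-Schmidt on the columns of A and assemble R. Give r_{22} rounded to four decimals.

r_{22} = 5.7879

c_1 = (-4, 4, -3, 3); ‖c_1‖ = 7.0711, so e_1 = (-0.5657, 0.5657, -0.4243, 0.4243).
e_1·c_2 = (-0.5657)·3 + 0.5657·4 + (-0.4243)·3 + 0.4243·0 = -0.7071.
u_2 = c_2 + 0.7071·e_1 = (2.6000, 4.4000, 2.7000, 0.3000).
r_{22} = ‖u_2‖ = 5.7879.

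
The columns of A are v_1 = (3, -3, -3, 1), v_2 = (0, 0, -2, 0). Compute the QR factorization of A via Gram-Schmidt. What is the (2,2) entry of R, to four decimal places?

r_{22} = 1.6475

q_1 = v_1/‖v_1‖ = (3, -3, -3, 1)/5.2915 = (0.5669, -0.5669, -0.5669, 0.1890).
r_{12} = q_1·v_2 = 1.1339.
u_2 = v_2 − 1.1339·q_1 = (-0.6429, 0.6429, -1.3571, -0.2143).
r_{22} = ‖u_2‖ = 1.6475.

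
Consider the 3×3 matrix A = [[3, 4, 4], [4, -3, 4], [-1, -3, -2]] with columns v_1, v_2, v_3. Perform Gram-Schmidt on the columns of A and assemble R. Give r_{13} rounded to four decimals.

r_{13} = 5.8835

q_1 = v_1/‖v_1‖ = (3, 4, -1)/5.0990 = (0.5883, 0.7845, -0.1961).
r_{13} = q_1·v_3 = 5.8835.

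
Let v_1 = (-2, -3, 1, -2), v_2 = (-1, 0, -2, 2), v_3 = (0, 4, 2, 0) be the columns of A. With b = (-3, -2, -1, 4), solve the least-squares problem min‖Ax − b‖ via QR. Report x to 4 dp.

v_1 = (-2, -3, 1, -2); ‖v_1‖ = 4.2426, so q_1 = (-0.4714, -0.7071, 0.2357, -0.4714).
q_1·v_2 = (-0.4714)·(-1) + (-0.7071)·0 + 0.2357·(-2) + (-0.4714)·2 = -0.9428.
u_2 = v_2 + 0.9428·q_1 = (-1.4444, -0.6667, -1.7778, 1.5556).
‖u_2‖ = 2.8480, so q_2 = (-0.5072, -0.2341, -0.6242, 0.5462).
q_1·v_3 = (-0.4714)·0 + (-0.7071)·4 + 0.2357·2 + (-0.4714)·0 = -2.3570; q_2·v_3 = (-0.5072)·0 + (-0.2341)·4 + (-0.6242)·2 + 0.5462·0 = -2.1848.
u_3 = v_3 + 2.3570·q_1 + 2.1848·q_2 = (-2.2192, 1.8219, 1.1918, 0.0822).
‖u_3‖ = 3.1099, so q_3 = (-0.7136, 0.5859, 0.3832, 0.0264).
Qᵀb = (0.7071, 4.7987, 0.6916).
Back-substitute: x_3 = 0.6916/3.1099 = 0.2224.
x_2 = (4.7987 + 2.1848·0.2224)/2.8480 = 1.8555.
x_1 = (0.7071 + 0.9428·1.8555 + 2.3570·0.2224)/4.2426 = 0.7025.

x = (0.7025, 1.8555, 0.2224)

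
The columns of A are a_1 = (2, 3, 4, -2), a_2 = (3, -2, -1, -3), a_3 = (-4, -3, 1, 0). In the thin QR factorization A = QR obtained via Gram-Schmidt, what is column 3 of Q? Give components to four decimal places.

a_1 = (2, 3, 4, -2); ‖a_1‖ = 5.7446, so e_1 = (0.3482, 0.5222, 0.6963, -0.3482).
e_1·a_2 = 0.3482·3 + 0.5222·(-2) + 0.6963·(-1) + (-0.3482)·(-3) = 0.3482.
u_2 = a_2 − 0.3482·e_1 = (2.8788, -2.1818, -1.2424, -2.8788).
‖u_2‖ = 4.7832, so e_2 = (0.6019, -0.4561, -0.2597, -0.6019).
e_1·a_3 = 0.3482·(-4) + 0.5222·(-3) + 0.6963·1 + (-0.3482)·0 = -2.2630; e_2·a_3 = 0.6019·(-4) + (-0.4561)·(-3) + (-0.2597)·1 + (-0.6019)·0 = -1.2987.
u_3 = a_3 + 2.2630·e_1 + 1.2987·e_2 = (-2.4305, -2.4106, 2.2384, -1.5695).
‖u_3‖ = 4.3809, so e_3 = (-0.5548, -0.5503, 0.5110, -0.3583).

e_3 = (-0.5548, -0.5503, 0.5110, -0.3583)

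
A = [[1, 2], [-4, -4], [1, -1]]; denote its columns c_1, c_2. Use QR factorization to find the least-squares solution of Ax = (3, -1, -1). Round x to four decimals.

x = (-0.6854, 1.0787)

e_1 = c_1/‖c_1‖ = (1, -4, 1)/4.2426 = (0.2357, -0.9428, 0.2357).
r_{12} = e_1·c_2 = 4.0069.
u_2 = c_2 − 4.0069·e_1 = (1.0556, -0.2222, -1.9444).
‖u_2‖ = 2.2236, so e_2 = (0.4747, -0.0999, -0.8745).
Qᵀb = (1.4142, 2.3985).
Back-substitute: x_2 = 2.3985/2.2236 = 1.0787.
x_1 = (1.4142 − 4.0069·1.0787)/4.2426 = -0.6854.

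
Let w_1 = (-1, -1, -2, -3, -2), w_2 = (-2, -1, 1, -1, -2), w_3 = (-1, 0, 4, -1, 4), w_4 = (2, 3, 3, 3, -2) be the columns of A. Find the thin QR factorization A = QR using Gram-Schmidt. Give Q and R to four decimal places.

e_1 = w_1/‖w_1‖ = (-1, -1, -2, -3, -2)/4.3589 = (-0.2294, -0.2294, -0.4588, -0.6882, -0.4588).
r_{12} = e_1·w_2 = 1.8353.
u_2 = w_2 − 1.8353·e_1 = (-1.5789, -0.5789, 1.8421, 0.2632, -1.1579).
‖u_2‖ = 2.7625, so e_2 = (-0.5716, -0.2096, 0.6668, 0.0953, -0.4191).
r_{13} = e_1·w_3 = -2.7530; r_{23} = e_2·w_3 = 1.4670.
u_3 = w_3 + 2.7530·e_1 − 1.4670·e_2 = (-0.7931, -0.3241, 1.7586, -3.0345, 3.3517).
‖u_3‖ = 4.9264, so e_3 = (-0.1610, -0.0658, 0.3570, -0.6160, 0.6804).
r_{14} = e_1·w_4 = -3.6707; r_{24} = e_2·w_4 = 1.3527; r_{34} = e_3·w_4 = -2.6571.
u_4 = w_4 + 3.6707·e_1 − 1.3527·e_2 + 2.6571·e_3 = (1.5033, 2.2666, 1.3623, -1.2918, -1.3095).
‖u_4‖ = 3.5548, so e_4 = (0.4229, 0.6376, 0.3832, -0.3634, -0.3684).

Q = [[-0.2294, -0.5716, -0.1610, 0.4229], [-0.2294, -0.2096, -0.0658, 0.6376], [-0.4588, 0.6668, 0.3570, 0.3832], [-0.6882, 0.0953, -0.6160, -0.3634], [-0.4588, -0.4191, 0.6804, -0.3684]], R = [[4.3589, 1.8353, -2.7530, -3.6707], [0.0000, 2.7625, 1.4670, 1.3527], [0.0000, 0.0000, 4.9264, -2.6571], [0.0000, 0.0000, 0.0000, 3.5548]]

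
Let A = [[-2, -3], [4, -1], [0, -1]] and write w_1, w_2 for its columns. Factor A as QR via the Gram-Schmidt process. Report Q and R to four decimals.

e_1 = w_1/‖w_1‖ = (-2, 4, 0)/4.4721 = (-0.4472, 0.8944, 0.0000).
r_{12} = e_1·w_2 = 0.4472.
u_2 = w_2 − 0.4472·e_1 = (-2.8000, -1.4000, -1.0000).
‖u_2‖ = 3.2863, so e_2 = (-0.8520, -0.4260, -0.3043).

Q = [[-0.4472, -0.8520], [0.8944, -0.4260], [0.0000, -0.3043]], R = [[4.4721, 0.4472], [0.0000, 3.2863]]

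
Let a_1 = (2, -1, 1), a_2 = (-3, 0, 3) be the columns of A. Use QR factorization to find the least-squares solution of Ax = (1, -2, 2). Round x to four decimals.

x = (1.1818, 0.3636)

a_1 = (2, -1, 1); ‖a_1‖ = 2.4495, so e_1 = (0.8165, -0.4082, 0.4082).
e_1·a_2 = 0.8165·(-3) + (-0.4082)·0 + 0.4082·3 = -1.2247.
u_2 = a_2 + 1.2247·e_1 = (-2.0000, -0.5000, 3.5000).
‖u_2‖ = 4.0620, so e_2 = (-0.4924, -0.1231, 0.8616).
Qᵀb = (2.4495, 1.4771).
Back-substitute: x_2 = 1.4771/4.0620 = 0.3636.
x_1 = (2.4495 + 1.2247·0.3636)/2.4495 = 1.1818.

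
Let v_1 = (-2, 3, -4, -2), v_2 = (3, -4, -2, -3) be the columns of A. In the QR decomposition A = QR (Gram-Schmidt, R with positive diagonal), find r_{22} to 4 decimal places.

r_{22} = 6.1250

v_1 = (-2, 3, -4, -2); ‖v_1‖ = 5.7446, so q_1 = (-0.3482, 0.5222, -0.6963, -0.3482).
q_1·v_2 = (-0.3482)·3 + 0.5222·(-4) + (-0.6963)·(-2) + (-0.3482)·(-3) = -0.6963.
u_2 = v_2 + 0.6963·q_1 = (2.7576, -3.6364, -2.4848, -3.2424).
r_{22} = ‖u_2‖ = 6.1250.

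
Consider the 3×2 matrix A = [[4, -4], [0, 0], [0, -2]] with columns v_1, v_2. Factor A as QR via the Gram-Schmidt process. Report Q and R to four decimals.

v_1 = (4, 0, 0); ‖v_1‖ = 4.0000, so q_1 = (1.0000, 0.0000, 0.0000).
q_1·v_2 = 1.0000·(-4) + 0.0000·0 + 0.0000·(-2) = -4.0000.
u_2 = v_2 + 4.0000·q_1 = (0.0000, 0.0000, -2.0000).
‖u_2‖ = 2.0000, so q_2 = (0.0000, 0.0000, -1.0000).

Q = [[1.0000, 0.0000], [0.0000, 0.0000], [0.0000, -1.0000]], R = [[4.0000, -4.0000], [0.0000, 2.0000]]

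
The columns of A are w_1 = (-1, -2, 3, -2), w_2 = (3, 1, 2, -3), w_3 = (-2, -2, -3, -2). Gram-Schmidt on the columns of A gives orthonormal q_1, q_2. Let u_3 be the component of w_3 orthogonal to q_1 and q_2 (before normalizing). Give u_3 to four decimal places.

u_3 = (-0.5425, -1.1534, -2.8219, -2.8082)

w_1 = (-1, -2, 3, -2); ‖w_1‖ = 4.2426, so q_1 = (-0.2357, -0.4714, 0.7071, -0.4714).
q_1·w_2 = (-0.2357)·3 + (-0.4714)·1 + 0.7071·2 + (-0.4714)·(-3) = 1.6499.
u_2 = w_2 − 1.6499·q_1 = (3.3889, 1.7778, 0.8333, -2.2222).
‖u_2‖ = 4.5031, so q_2 = (0.7526, 0.3948, 0.1851, -0.4935).
q_1·w_3 = (-0.2357)·(-2) + (-0.4714)·(-2) + 0.7071·(-3) + (-0.4714)·(-2) = 0.2357; q_2·w_3 = 0.7526·(-2) + 0.3948·(-2) + 0.1851·(-3) + (-0.4935)·(-2) = -1.8629.
u_3 = w_3 − 0.2357·q_1 + 1.8629·q_2 = (-0.5425, -1.1534, -2.8219, -2.8082).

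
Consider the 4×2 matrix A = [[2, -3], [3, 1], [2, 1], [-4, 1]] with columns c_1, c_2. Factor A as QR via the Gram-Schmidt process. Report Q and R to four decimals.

Q = [[0.3482, -0.8044], [0.5222, 0.4338], [0.3482, 0.3886], [-0.6963, 0.1175]], R = [[5.7446, -0.8704], [0.0000, 3.3530]]

c_1 = (2, 3, 2, -4); ‖c_1‖ = 5.7446, so e_1 = (0.3482, 0.5222, 0.3482, -0.6963).
e_1·c_2 = 0.3482·(-3) + 0.5222·1 + 0.3482·1 + (-0.6963)·1 = -0.8704.
u_2 = c_2 + 0.8704·e_1 = (-2.6970, 1.4545, 1.3030, 0.3939).
‖u_2‖ = 3.3530, so e_2 = (-0.8044, 0.4338, 0.3886, 0.1175).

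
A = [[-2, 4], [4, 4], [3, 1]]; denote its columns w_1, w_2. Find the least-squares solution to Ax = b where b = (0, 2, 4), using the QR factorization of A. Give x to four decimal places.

x = (0.6316, 0.1531)

w_1 = (-2, 4, 3); ‖w_1‖ = 5.3852, so q_1 = (-0.3714, 0.7428, 0.5571).
q_1·w_2 = (-0.3714)·4 + 0.7428·4 + 0.5571·1 = 2.0426.
u_2 = w_2 − 2.0426·q_1 = (4.7586, 2.4828, -0.1379).
‖u_2‖ = 5.3691, so q_2 = (0.8863, 0.4624, -0.0257).
Qᵀb = (3.7139, 0.8221).
Back-substitute: x_2 = 0.8221/5.3691 = 0.1531.
x_1 = (3.7139 − 2.0426·0.1531)/5.3852 = 0.6316.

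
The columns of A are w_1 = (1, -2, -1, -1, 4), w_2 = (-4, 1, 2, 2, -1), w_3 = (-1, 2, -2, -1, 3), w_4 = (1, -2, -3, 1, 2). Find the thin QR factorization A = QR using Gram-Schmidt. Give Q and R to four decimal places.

Q = [[0.2085, -0.8112, -0.2225, -0.0710], [-0.4170, -0.0520, 0.7742, -0.2463], [-0.2085, 0.3328, -0.4822, -0.7173], [-0.2085, 0.3328, -0.2159, 0.6356], [0.8341, 0.3432, 0.2682, -0.1258]], R = [[4.7958, -2.9192, 2.0851, 3.1277], [0.0000, 4.1807, 0.7384, -0.6864], [0.0000, 0.0000, 3.7559, -0.0040], [0.0000, 0.0000, 0.0000, 2.9574]]

w_1 = (1, -2, -1, -1, 4); ‖w_1‖ = 4.7958, so q_1 = (0.2085, -0.4170, -0.2085, -0.2085, 0.8341).
q_1·w_2 = 0.2085·(-4) + (-0.4170)·1 + (-0.2085)·2 + (-0.2085)·2 + 0.8341·(-1) = -2.9192.
u_2 = w_2 + 2.9192·q_1 = (-3.3913, -0.2174, 1.3913, 1.3913, 1.4348).
‖u_2‖ = 4.1807, so q_2 = (-0.8112, -0.0520, 0.3328, 0.3328, 0.3432).
q_1·w_3 = 0.2085·(-1) + (-0.4170)·2 + (-0.2085)·(-2) + (-0.2085)·(-1) + 0.8341·3 = 2.0851; q_2·w_3 = (-0.8112)·(-1) + (-0.0520)·2 + 0.3328·(-2) + 0.3328·(-1) + 0.3432·3 = 0.7384.
u_3 = w_3 − 2.0851·q_1 − 0.7384·q_2 = (-0.8358, 2.9080, -1.8109, -0.8109, 1.0075).
‖u_3‖ = 3.7559, so q_3 = (-0.2225, 0.7742, -0.4822, -0.2159, 0.2682).
q_1·w_4 = 0.2085·1 + (-0.4170)·(-2) + (-0.2085)·(-3) + (-0.2085)·1 + 0.8341·2 = 3.1277; q_2·w_4 = (-0.8112)·1 + (-0.0520)·(-2) + 0.3328·(-3) + 0.3328·1 + 0.3432·2 = -0.6864; q_3·w_4 = (-0.2225)·1 + 0.7742·(-2) + (-0.4822)·(-3) + (-0.2159)·1 + 0.2682·2 = -0.0040.
u_4 = w_4 − 3.1277·q_1 + 0.6864·q_2 + 0.0040·q_3 = (-0.2098, -0.7283, -2.1213, 1.8797, -0.3721).
‖u_4‖ = 2.9574, so q_4 = (-0.0710, -0.2463, -0.7173, 0.6356, -0.1258).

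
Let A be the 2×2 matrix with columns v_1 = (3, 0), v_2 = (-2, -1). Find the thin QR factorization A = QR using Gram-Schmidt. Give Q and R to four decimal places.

Q = [[1.0000, 0.0000], [0.0000, -1.0000]], R = [[3.0000, -2.0000], [0.0000, 1.0000]]

v_1 = (3, 0); ‖v_1‖ = 3.0000, so q_1 = (1.0000, 0.0000).
q_1·v_2 = 1.0000·(-2) + 0.0000·(-1) = -2.0000.
u_2 = v_2 + 2.0000·q_1 = (0.0000, -1.0000).
‖u_2‖ = 1.0000, so q_2 = (0.0000, -1.0000).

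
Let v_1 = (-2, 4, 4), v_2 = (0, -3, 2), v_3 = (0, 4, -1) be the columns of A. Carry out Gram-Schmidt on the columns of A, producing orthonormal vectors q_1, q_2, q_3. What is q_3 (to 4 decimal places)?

v_1 = (-2, 4, 4); ‖v_1‖ = 6.0000, so q_1 = (-0.3333, 0.6667, 0.6667).
q_1·v_2 = (-0.3333)·0 + 0.6667·(-3) + 0.6667·2 = -0.6667.
u_2 = v_2 + 0.6667·q_1 = (-0.2222, -2.5556, 2.4444).
‖u_2‖ = 3.5434, so q_2 = (-0.0627, -0.7212, 0.6899).
q_1·v_3 = (-0.3333)·0 + 0.6667·4 + 0.6667·(-1) = 2.0000; q_2·v_3 = (-0.0627)·0 + (-0.7212)·4 + 0.6899·(-1) = -3.5747.
u_3 = v_3 − 2.0000·q_1 + 3.5747·q_2 = (0.4425, 0.0885, 0.1327).
‖u_3‖ = 0.4704, so q_3 = (0.9407, 0.1881, 0.2822).

q_3 = (0.9407, 0.1881, 0.2822)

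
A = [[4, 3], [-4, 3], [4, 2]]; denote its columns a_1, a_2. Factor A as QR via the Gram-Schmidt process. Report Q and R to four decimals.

a_1 = (4, -4, 4); ‖a_1‖ = 6.9282, so e_1 = (0.5774, -0.5774, 0.5774).
e_1·a_2 = 0.5774·3 + (-0.5774)·3 + 0.5774·2 = 1.1547.
u_2 = a_2 − 1.1547·e_1 = (2.3333, 3.6667, 1.3333).
‖u_2‖ = 4.5461, so e_2 = (0.5133, 0.8066, 0.2933).

Q = [[0.5774, 0.5133], [-0.5774, 0.8066], [0.5774, 0.2933]], R = [[6.9282, 1.1547], [0.0000, 4.5461]]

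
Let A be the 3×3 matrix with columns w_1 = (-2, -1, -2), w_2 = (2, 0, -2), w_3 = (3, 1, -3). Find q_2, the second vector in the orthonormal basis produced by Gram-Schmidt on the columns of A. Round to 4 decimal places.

q_2 = (0.7071, 0.0000, -0.7071)

w_1 = (-2, -1, -2); ‖w_1‖ = 3.0000, so q_1 = (-0.6667, -0.3333, -0.6667).
q_1·w_2 = (-0.6667)·2 + (-0.3333)·0 + (-0.6667)·(-2) = 0.0000.
u_2 = w_2 + 0.0000·q_1 = (2.0000, 0.0000, -2.0000).
‖u_2‖ = 2.8284, so q_2 = (0.7071, 0.0000, -0.7071).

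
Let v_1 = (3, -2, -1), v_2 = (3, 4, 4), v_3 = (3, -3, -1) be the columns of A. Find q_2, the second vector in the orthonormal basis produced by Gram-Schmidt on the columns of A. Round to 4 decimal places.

v_1 = (3, -2, -1); ‖v_1‖ = 3.7417, so q_1 = (0.8018, -0.5345, -0.2673).
q_1·v_2 = 0.8018·3 + (-0.5345)·4 + (-0.2673)·4 = -0.8018.
u_2 = v_2 + 0.8018·q_1 = (3.6429, 3.5714, 3.7857).
‖u_2‖ = 6.3527, so q_2 = (0.5734, 0.5622, 0.5959).

q_2 = (0.5734, 0.5622, 0.5959)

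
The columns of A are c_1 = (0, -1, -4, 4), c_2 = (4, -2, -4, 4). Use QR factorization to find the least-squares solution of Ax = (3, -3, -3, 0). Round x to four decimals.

c_1 = (0, -1, -4, 4); ‖c_1‖ = 5.7446, so e_1 = (0.0000, -0.1741, -0.6963, 0.6963).
e_1·c_2 = 0.0000·4 + (-0.1741)·(-2) + (-0.6963)·(-4) + 0.6963·4 = 5.9186.
u_2 = c_2 − 5.9186·e_1 = (4.0000, -0.9697, 0.1212, -0.1212).
‖u_2‖ = 4.1194, so e_2 = (0.9710, -0.2354, 0.0294, -0.0294).
Qᵀb = (2.6112, 3.5309).
Back-substitute: x_2 = 3.5309/4.1194 = 0.8571.
x_1 = (2.6112 − 5.9186·0.8571)/5.7446 = -0.4286.

x = (-0.4286, 0.8571)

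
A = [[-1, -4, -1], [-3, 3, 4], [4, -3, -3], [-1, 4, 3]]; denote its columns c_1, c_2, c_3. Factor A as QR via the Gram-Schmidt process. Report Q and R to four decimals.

Q = [[-0.1925, -0.8234, 0.3303], [-0.5774, 0.1149, 0.6154], [0.7698, 0.0191, 0.6293], [-0.1925, 0.5553, 0.3407]], R = [[5.1962, -4.0415, -5.0037], [0.0000, 5.8023, 2.8916], [0.0000, 0.0000, 1.2656]]

e_1 = c_1/‖c_1‖ = (-1, -3, 4, -1)/5.1962 = (-0.1925, -0.5774, 0.7698, -0.1925).
r_{12} = e_1·c_2 = -4.0415.
u_2 = c_2 + 4.0415·e_1 = (-4.7778, 0.6667, 0.1111, 3.2222).
‖u_2‖ = 5.8023, so e_2 = (-0.8234, 0.1149, 0.0191, 0.5553).
r_{13} = e_1·c_3 = -5.0037; r_{23} = e_2·c_3 = 2.8916.
u_3 = c_3 + 5.0037·e_1 − 2.8916·e_2 = (0.4180, 0.7789, 0.7965, 0.4312).
‖u_3‖ = 1.2656, so e_3 = (0.3303, 0.6154, 0.6293, 0.3407).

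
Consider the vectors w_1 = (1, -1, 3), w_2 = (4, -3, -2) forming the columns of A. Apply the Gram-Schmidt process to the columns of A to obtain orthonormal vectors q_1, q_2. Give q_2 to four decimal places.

q_1 = w_1/‖w_1‖ = (1, -1, 3)/3.3166 = (0.3015, -0.3015, 0.9045).
r_{12} = q_1·w_2 = 0.3015.
u_2 = w_2 − 0.3015·q_1 = (3.9091, -2.9091, -2.2727).
‖u_2‖ = 5.3767, so q_2 = (0.7270, -0.5411, -0.4227).

q_2 = (0.7270, -0.5411, -0.4227)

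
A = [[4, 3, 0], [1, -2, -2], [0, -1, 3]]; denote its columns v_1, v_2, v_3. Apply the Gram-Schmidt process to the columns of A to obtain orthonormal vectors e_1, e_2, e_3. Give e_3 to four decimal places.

e_3 = (0.0851, -0.3405, 0.9364)

v_1 = (4, 1, 0); ‖v_1‖ = 4.1231, so e_1 = (0.9701, 0.2425, 0.0000).
e_1·v_2 = 0.9701·3 + 0.2425·(-2) + 0.0000·(-1) = 2.4254.
u_2 = v_2 − 2.4254·e_1 = (0.6471, -2.5882, -1.0000).
‖u_2‖ = 2.8491, so e_2 = (0.2271, -0.9084, -0.3510).
e_1·v_3 = 0.9701·0 + 0.2425·(-2) + 0.0000·3 = -0.4851; e_2·v_3 = 0.2271·0 + (-0.9084)·(-2) + (-0.3510)·3 = 0.7639.
u_3 = v_3 + 0.4851·e_1 − 0.7639·e_2 = (0.2971, -1.1884, 3.2681).
‖u_3‖ = 3.4902, so e_3 = (0.0851, -0.3405, 0.9364).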